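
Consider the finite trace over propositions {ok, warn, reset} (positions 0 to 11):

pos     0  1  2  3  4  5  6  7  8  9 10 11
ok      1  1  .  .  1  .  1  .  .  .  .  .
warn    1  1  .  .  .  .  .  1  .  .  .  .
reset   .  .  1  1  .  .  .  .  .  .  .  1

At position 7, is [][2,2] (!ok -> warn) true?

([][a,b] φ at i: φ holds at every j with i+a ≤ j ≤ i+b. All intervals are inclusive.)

Check (!ok -> warn) at every j in [9,9]:
  j=9: antecedent true; consequent false → ✗
Fails at j=9 → formula fails.

Does not hold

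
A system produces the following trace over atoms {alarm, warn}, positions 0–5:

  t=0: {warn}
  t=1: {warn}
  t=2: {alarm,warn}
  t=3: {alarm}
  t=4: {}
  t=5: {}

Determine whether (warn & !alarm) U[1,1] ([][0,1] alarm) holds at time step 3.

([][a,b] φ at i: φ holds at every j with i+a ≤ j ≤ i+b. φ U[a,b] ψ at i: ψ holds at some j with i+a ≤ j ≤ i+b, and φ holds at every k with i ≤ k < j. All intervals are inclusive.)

Need some j in [4,4] with [][0,1] alarm, and (warn & !alarm) at every k in [3,j-1].
  j=4: [][0,1] alarm — fails at 4.
No j in the window works → until fails.

No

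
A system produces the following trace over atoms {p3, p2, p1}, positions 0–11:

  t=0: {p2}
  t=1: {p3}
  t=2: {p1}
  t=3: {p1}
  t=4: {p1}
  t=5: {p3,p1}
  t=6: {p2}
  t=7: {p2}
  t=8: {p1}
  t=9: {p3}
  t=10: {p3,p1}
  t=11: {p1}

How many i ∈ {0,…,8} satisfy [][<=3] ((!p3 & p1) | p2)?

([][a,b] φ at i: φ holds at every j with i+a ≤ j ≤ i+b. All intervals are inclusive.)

Evaluate at each i in [0,8]:
  i=0: ✗ (fails at j=1)
  i=1: ✗ (fails at j=1)
  i=2: ✗ (fails at j=5)
  i=3: ✗ (fails at j=5)
  i=4: ✗ (fails at j=5)
  i=5: ✗ (fails at j=5)
  i=6: ✗ (fails at j=9)
  i=7: ✗ (fails at j=9)
  i=8: ✗ (fails at j=9)
Positions where it holds: {} → 0.

0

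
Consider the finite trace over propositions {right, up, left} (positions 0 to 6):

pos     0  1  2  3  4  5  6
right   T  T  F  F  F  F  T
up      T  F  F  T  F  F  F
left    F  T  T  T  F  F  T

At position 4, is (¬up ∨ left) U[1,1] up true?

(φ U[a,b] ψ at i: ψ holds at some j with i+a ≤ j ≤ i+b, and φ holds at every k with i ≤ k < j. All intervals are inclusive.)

Need some j in [5,5] with up, and (¬up ∨ left) at every k in [4,j-1].
  j=5: up false.
No j in the window works → until fails.

No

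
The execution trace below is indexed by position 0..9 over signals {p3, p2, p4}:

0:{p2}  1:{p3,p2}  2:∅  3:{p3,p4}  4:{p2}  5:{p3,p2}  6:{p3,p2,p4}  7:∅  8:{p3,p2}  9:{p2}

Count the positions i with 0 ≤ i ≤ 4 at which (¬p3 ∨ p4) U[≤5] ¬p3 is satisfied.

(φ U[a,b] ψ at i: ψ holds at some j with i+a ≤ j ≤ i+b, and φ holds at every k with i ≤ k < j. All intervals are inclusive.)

4

Evaluate at each i in [0,4]:
  i=0: ✓ (rhs at j=0)
  i=1: ✗ (lhs fails at k=1 before rhs at j=2)
  i=2: ✓ (rhs at j=2)
  i=3: ✓ (rhs at j=4; lhs holds on [3,3])
  i=4: ✓ (rhs at j=4)
Positions where it holds: {0, 2, 3, 4} → 4.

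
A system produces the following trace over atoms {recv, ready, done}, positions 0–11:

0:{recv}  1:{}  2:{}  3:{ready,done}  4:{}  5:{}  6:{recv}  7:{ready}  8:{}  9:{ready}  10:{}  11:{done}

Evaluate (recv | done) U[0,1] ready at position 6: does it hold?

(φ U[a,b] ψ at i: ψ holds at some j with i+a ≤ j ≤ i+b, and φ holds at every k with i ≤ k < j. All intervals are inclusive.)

Need some j in [6,7] with ready, and (recv | done) at every k in [6,j-1].
  j=6: ready false.
  j=7: ready holds; (recv | done) holds at every k in [6,6] → satisfied.

Holds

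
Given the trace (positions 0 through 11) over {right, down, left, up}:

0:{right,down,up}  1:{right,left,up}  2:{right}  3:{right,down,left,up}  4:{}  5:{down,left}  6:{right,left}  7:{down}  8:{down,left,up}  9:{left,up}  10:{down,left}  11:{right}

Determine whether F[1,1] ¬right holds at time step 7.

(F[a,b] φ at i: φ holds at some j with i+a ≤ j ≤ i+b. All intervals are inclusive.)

Check ¬right at each j in [8,8]:
  j=8: true
Found at j=8 → formula holds.

Holds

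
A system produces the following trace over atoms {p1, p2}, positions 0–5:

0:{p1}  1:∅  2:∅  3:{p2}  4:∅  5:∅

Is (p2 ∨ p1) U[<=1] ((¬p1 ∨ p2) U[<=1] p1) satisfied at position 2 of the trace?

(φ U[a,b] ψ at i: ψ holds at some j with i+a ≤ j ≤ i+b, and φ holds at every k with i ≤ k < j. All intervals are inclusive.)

Need some j in [2,3] with ((¬p1 ∨ p2) U[<=1] p1), and (p2 ∨ p1) at every k in [2,j-1].
  j=2: ((¬p1 ∨ p2) U[<=1] p1) — fails.
  j=3: ((¬p1 ∨ p2) U[<=1] p1) — fails.
No j in the window works → until fails.

No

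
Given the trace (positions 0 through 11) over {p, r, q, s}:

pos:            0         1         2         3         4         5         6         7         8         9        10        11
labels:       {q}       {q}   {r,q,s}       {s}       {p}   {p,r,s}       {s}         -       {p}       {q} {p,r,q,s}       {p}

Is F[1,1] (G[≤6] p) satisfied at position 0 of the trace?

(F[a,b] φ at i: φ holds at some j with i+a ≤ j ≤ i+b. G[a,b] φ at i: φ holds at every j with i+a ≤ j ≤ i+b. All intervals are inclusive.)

No

Check G[≤6] p at each j in [1,1]:
  j=1: fails at 1
No position in the window satisfies it → formula fails.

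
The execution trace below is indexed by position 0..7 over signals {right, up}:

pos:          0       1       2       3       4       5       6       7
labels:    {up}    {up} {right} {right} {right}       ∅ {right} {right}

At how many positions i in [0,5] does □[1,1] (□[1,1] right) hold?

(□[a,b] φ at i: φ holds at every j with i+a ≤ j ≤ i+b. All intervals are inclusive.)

5

Evaluate at each i in [0,5]:
  i=0: ✓ (all of [1,1])
  i=1: ✓ (all of [2,2])
  i=2: ✓ (all of [3,3])
  i=3: ✗ (fails at j=4)
  i=4: ✓ (all of [5,5])
  i=5: ✓ (all of [6,6])
Positions where it holds: {0, 1, 2, 4, 5} → 5.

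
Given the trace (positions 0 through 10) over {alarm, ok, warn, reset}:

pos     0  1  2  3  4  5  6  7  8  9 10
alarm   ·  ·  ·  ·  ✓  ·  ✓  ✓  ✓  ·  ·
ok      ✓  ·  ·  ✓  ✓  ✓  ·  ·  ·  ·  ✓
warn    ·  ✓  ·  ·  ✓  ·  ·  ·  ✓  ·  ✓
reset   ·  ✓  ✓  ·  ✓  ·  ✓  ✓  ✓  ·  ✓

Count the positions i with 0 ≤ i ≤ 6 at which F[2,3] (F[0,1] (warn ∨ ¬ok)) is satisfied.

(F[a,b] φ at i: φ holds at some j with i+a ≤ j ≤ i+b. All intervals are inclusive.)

7

Evaluate at each i in [0,6]:
  i=0: ✓ (witness j=2)
  i=1: ✓ (witness j=3)
  i=2: ✓ (witness j=4)
  i=3: ✓ (witness j=5)
  i=4: ✓ (witness j=6)
  i=5: ✓ (witness j=7)
  i=6: ✓ (witness j=8)
Positions where it holds: {0, 1, 2, 3, 4, 5, 6} → 7.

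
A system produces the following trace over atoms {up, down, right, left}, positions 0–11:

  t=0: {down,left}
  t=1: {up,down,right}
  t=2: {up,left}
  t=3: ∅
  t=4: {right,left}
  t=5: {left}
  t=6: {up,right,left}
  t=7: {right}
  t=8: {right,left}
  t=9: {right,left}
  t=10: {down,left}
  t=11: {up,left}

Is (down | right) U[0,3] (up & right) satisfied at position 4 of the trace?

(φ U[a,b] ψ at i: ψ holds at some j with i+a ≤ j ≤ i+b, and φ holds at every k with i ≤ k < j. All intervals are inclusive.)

Does not hold

Need some j in [4,7] with (up & right), and (down | right) at every k in [4,j-1].
  j=4: (up & right) false.
  j=5: (up & right) false.
  j=6: (up & right) holds, but (down | right) fails at k=5 → not this j.
  j=7: (up & right) false.
No j in the window works → until fails.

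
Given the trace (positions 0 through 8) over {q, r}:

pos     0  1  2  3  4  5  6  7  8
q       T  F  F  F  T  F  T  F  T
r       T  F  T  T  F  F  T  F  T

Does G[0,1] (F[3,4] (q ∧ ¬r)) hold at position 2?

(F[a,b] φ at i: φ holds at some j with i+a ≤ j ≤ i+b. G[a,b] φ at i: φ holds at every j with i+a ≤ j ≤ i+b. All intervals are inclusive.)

No

Check F[3,4] (q ∧ ¬r) at every j in [2,3]:
  j=2: fails (none in [5,6])
  j=3: fails (none in [6,7])
Fails at j=2 → formula fails.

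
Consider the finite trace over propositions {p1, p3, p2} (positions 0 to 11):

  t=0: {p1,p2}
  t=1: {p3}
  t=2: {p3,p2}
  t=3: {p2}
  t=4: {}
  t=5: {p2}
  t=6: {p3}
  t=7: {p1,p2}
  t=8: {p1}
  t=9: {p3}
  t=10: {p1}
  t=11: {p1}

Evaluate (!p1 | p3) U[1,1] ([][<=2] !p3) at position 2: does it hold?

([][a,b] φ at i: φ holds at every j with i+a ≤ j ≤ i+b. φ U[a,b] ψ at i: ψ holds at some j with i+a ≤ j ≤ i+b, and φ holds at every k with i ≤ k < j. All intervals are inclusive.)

Need some j in [3,3] with [][<=2] !p3, and (!p1 | p3) at every k in [2,j-1].
  j=3: [][<=2] !p3 holds; (!p1 | p3) holds at every k in [2,2] → satisfied.

True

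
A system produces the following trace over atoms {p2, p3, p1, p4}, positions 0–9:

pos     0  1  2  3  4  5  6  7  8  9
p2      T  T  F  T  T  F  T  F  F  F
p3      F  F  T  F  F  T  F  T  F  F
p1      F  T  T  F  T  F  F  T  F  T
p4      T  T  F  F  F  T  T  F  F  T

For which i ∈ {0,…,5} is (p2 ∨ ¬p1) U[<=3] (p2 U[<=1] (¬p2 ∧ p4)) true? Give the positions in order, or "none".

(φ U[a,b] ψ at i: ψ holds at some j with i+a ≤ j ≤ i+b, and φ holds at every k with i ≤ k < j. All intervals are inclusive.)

3, 4, 5

Evaluate at each i in [0,5]:
  i=0: ✗ (no rhs in [0,3])
  i=1: ✗ (lhs fails at k=2 before rhs at j=4)
  i=2: ✗ (lhs fails at k=2 before rhs at j=4)
  i=3: ✓ (rhs at j=4; lhs holds on [3,3])
  i=4: ✓ (rhs at j=4)
  i=5: ✓ (rhs at j=5)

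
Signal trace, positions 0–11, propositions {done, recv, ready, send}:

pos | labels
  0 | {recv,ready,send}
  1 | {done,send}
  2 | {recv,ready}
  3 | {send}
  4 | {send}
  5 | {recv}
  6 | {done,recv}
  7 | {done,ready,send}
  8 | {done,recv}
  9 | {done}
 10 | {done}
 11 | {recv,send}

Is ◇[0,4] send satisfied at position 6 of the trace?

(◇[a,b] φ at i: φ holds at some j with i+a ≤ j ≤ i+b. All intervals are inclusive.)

Check send at each j in [6,10]:
  j=6: false
  j=7: true
  j=8: false
  j=9: false
  j=10: false
Found at j=7 → formula holds.

Holds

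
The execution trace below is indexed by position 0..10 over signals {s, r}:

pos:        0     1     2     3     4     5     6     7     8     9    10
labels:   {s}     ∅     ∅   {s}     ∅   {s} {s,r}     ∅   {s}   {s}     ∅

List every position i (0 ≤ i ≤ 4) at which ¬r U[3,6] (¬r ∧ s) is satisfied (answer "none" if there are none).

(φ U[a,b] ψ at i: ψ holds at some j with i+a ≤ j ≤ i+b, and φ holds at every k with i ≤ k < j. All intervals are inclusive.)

Evaluate at each i in [0,4]:
  i=0: ✓ (rhs at j=3; lhs holds on [0,2])
  i=1: ✓ (rhs at j=5; lhs holds on [1,4])
  i=2: ✓ (rhs at j=5; lhs holds on [2,4])
  i=3: ✗ (lhs fails at k=6 before rhs at j=8)
  i=4: ✗ (lhs fails at k=6 before rhs at j=8)

0, 1, 2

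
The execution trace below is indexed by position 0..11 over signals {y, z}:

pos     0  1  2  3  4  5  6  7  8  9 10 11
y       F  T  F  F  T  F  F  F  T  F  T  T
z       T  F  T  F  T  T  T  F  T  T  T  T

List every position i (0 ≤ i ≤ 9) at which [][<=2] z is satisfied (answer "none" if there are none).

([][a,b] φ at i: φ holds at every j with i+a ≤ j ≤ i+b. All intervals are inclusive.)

4, 8, 9

Evaluate at each i in [0,9]:
  i=0: ✗ (fails at j=1)
  i=1: ✗ (fails at j=1)
  i=2: ✗ (fails at j=3)
  i=3: ✗ (fails at j=3)
  i=4: ✓ (all of [4,6])
  i=5: ✗ (fails at j=7)
  i=6: ✗ (fails at j=7)
  i=7: ✗ (fails at j=7)
  i=8: ✓ (all of [8,10])
  i=9: ✓ (all of [9,11])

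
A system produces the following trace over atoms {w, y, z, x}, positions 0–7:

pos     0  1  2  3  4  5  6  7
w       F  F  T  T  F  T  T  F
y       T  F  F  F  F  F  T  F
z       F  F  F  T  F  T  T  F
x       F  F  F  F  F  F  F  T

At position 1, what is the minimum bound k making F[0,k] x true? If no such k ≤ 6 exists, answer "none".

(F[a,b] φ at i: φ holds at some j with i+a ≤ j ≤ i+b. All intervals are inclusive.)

Scan j = 1,2,… for x:
  j=1: fails
  j=2: fails
  j=3: fails
  j=4: fails
  j=5: fails
  j=6: fails
  j=7: holds
First hit at j=7, so smallest k = 7-1 = 6.

6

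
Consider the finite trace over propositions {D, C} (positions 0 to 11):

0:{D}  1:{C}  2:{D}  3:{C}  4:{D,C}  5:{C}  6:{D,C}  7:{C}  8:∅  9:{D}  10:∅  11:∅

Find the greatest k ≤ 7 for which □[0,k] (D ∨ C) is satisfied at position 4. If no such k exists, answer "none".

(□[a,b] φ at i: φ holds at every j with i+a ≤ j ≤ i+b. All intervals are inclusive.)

3

(D ∨ C) must hold from j=4 onward; find where it first fails.
  j=4: holds
  j=5: holds
  j=6: holds
  j=7: holds
  j=8: fails
Holds on [4,7], so largest k = 3.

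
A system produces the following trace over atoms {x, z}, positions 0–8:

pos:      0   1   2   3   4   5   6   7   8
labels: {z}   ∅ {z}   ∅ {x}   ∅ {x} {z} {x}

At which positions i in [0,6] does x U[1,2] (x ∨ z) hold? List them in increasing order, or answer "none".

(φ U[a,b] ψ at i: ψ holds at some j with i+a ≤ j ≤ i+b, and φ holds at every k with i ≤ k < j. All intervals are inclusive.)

6

Evaluate at each i in [0,6]:
  i=0: ✗ (lhs fails at k=0 before rhs at j=2)
  i=1: ✗ (lhs fails at k=1 before rhs at j=2)
  i=2: ✗ (lhs fails at k=2 before rhs at j=4)
  i=3: ✗ (lhs fails at k=3 before rhs at j=4)
  i=4: ✗ (lhs fails at k=5 before rhs at j=6)
  i=5: ✗ (lhs fails at k=5 before rhs at j=6)
  i=6: ✓ (rhs at j=7; lhs holds on [6,6])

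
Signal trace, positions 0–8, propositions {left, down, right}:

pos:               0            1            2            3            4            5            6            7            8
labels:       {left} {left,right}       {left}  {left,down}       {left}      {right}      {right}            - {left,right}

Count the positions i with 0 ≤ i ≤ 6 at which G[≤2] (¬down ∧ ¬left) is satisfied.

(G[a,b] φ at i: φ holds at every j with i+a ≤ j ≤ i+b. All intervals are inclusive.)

Evaluate at each i in [0,6]:
  i=0: ✗ (fails at j=0)
  i=1: ✗ (fails at j=1)
  i=2: ✗ (fails at j=2)
  i=3: ✗ (fails at j=3)
  i=4: ✗ (fails at j=4)
  i=5: ✓ (all of [5,7])
  i=6: ✗ (fails at j=8)
Positions where it holds: {5} → 1.

1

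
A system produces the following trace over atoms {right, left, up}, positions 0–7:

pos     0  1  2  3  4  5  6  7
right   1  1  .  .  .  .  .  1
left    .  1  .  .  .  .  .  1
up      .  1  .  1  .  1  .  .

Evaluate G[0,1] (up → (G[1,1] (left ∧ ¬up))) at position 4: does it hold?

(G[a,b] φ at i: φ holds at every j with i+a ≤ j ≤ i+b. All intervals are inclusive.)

False

Check (up → (G[1,1] (left ∧ ¬up))) at every j in [4,5]:
  j=4: antecedent false → ✓
  j=5: antecedent true; consequent fails at 6 → ✗
Fails at j=5 → formula fails.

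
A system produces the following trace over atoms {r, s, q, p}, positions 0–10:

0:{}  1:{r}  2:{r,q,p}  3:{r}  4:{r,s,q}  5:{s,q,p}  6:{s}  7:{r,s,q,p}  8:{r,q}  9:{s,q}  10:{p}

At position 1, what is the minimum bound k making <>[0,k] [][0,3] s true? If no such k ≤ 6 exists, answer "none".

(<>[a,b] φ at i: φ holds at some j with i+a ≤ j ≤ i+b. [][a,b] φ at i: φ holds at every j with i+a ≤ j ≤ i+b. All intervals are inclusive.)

3

Scan j = 1,2,… for [][0,3] s:
  j=1: fails
  j=2: fails
  j=3: fails
  j=4: holds
First hit at j=4, so smallest k = 4-1 = 3.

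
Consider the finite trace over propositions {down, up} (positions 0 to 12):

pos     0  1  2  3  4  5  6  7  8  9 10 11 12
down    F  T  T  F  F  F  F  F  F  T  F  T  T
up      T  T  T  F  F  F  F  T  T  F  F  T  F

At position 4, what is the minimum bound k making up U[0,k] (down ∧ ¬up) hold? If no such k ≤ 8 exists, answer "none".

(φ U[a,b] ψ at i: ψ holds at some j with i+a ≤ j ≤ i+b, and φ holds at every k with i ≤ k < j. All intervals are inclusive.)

Need earliest j ≥ 4 with (down ∧ ¬up), and up at every k in [4,j-1].
  j=4: rhs fails.
  j=5: rhs fails.
  j=6: rhs fails.
  j=7: rhs fails.
  j=8: rhs fails.
  j=9: rhs holds but lhs fails at k=4.
  j=10: rhs fails.
  j=11: rhs fails.
  j=12: rhs holds but lhs fails at k=4.
No witness within the range → none.

none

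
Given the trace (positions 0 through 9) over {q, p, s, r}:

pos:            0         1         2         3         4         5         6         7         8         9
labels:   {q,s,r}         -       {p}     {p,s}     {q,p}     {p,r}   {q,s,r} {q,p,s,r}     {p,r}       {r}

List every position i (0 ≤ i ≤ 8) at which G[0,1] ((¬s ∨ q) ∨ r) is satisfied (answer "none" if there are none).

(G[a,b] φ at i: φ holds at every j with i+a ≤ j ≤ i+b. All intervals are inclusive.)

0, 1, 4, 5, 6, 7, 8

Evaluate at each i in [0,8]:
  i=0: ✓ (all of [0,1])
  i=1: ✓ (all of [1,2])
  i=2: ✗ (fails at j=3)
  i=3: ✗ (fails at j=3)
  i=4: ✓ (all of [4,5])
  i=5: ✓ (all of [5,6])
  i=6: ✓ (all of [6,7])
  i=7: ✓ (all of [7,8])
  i=8: ✓ (all of [8,9])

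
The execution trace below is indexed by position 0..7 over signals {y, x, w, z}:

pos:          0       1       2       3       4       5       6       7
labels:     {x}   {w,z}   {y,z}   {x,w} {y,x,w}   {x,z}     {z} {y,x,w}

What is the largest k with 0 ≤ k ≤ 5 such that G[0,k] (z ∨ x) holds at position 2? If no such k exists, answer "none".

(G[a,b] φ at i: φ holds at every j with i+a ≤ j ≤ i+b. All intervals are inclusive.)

(z ∨ x) must hold from j=2 onward; find where it first fails.
  j=2: holds
  j=3: holds
  j=4: holds
  j=5: holds
  j=6: holds
  j=7: holds
Holds through j=7; largest k = 5.

5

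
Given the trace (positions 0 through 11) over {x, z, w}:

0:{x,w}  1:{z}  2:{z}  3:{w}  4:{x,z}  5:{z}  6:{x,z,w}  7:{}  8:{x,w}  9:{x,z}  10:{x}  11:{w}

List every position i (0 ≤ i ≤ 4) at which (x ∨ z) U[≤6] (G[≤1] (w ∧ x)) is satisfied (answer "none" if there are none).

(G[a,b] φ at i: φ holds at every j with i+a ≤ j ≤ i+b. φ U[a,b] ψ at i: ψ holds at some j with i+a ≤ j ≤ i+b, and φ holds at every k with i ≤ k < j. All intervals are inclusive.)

none

Evaluate at each i in [0,4]:
  i=0: ✗ (no rhs in [0,6])
  i=1: ✗ (no rhs in [1,7])
  i=2: ✗ (no rhs in [2,8])
  i=3: ✗ (no rhs in [3,9])
  i=4: ✗ (no rhs in [4,10])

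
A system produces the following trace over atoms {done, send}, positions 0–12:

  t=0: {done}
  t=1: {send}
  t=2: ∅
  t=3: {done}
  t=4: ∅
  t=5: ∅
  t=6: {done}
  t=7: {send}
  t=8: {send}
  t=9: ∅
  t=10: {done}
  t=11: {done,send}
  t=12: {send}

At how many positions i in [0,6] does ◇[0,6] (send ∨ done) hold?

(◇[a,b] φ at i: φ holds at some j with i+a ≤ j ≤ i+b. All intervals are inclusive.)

Evaluate at each i in [0,6]:
  i=0: ✓ (witness j=0)
  i=1: ✓ (witness j=1)
  i=2: ✓ (witness j=3)
  i=3: ✓ (witness j=3)
  i=4: ✓ (witness j=6)
  i=5: ✓ (witness j=6)
  i=6: ✓ (witness j=6)
Positions where it holds: {0, 1, 2, 3, 4, 5, 6} → 7.

7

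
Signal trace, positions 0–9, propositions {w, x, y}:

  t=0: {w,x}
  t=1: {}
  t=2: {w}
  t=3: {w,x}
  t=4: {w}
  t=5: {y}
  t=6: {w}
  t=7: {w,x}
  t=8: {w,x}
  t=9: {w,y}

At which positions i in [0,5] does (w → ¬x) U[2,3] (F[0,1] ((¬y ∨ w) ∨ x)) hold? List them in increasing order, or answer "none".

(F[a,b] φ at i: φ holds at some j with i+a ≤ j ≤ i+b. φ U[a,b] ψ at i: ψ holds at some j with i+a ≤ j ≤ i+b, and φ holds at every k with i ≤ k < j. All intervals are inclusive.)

Evaluate at each i in [0,5]:
  i=0: ✗ (lhs fails at k=0 before rhs at j=2)
  i=1: ✓ (rhs at j=3; lhs holds on [1,2])
  i=2: ✗ (lhs fails at k=3 before rhs at j=4)
  i=3: ✗ (lhs fails at k=3 before rhs at j=5)
  i=4: ✓ (rhs at j=6; lhs holds on [4,5])
  i=5: ✓ (rhs at j=7; lhs holds on [5,6])

1, 4, 5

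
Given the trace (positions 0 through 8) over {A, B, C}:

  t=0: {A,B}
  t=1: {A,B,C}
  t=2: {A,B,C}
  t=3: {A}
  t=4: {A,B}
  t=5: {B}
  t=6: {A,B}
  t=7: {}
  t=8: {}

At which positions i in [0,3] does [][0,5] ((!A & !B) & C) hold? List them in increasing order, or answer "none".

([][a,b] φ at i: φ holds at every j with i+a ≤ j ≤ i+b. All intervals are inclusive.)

Evaluate at each i in [0,3]:
  i=0: ✗ (fails at j=0)
  i=1: ✗ (fails at j=1)
  i=2: ✗ (fails at j=2)
  i=3: ✗ (fails at j=3)

none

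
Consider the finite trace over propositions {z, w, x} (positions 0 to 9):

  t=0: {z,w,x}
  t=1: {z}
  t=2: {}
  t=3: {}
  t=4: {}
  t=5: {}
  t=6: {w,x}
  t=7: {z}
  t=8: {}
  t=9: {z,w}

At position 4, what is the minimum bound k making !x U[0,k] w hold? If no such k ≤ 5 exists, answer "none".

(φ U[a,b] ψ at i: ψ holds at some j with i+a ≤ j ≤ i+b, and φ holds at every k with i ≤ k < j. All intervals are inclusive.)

2

Need earliest j ≥ 4 with w, and !x at every k in [4,j-1].
  j=4: rhs fails.
  j=5: rhs fails.
  j=6: rhs holds; lhs holds on [4,5]. k = 2.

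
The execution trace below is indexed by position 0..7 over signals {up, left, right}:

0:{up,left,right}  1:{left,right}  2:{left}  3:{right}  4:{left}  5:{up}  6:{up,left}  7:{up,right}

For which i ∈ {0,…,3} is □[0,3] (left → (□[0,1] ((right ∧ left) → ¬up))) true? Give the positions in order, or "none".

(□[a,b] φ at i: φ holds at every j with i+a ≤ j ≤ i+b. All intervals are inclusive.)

Evaluate at each i in [0,3]:
  i=0: ✗ (fails at j=0)
  i=1: ✓ (all of [1,4])
  i=2: ✓ (all of [2,5])
  i=3: ✓ (all of [3,6])

1, 2, 3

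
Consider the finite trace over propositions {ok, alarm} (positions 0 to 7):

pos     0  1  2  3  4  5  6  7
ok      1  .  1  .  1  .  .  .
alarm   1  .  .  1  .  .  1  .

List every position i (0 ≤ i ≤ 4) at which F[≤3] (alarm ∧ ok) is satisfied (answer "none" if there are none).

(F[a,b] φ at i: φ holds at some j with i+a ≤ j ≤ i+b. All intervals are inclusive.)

Evaluate at each i in [0,4]:
  i=0: ✓ (witness j=0)
  i=1: ✗ (none in [1,4])
  i=2: ✗ (none in [2,5])
  i=3: ✗ (none in [3,6])
  i=4: ✗ (none in [4,7])

0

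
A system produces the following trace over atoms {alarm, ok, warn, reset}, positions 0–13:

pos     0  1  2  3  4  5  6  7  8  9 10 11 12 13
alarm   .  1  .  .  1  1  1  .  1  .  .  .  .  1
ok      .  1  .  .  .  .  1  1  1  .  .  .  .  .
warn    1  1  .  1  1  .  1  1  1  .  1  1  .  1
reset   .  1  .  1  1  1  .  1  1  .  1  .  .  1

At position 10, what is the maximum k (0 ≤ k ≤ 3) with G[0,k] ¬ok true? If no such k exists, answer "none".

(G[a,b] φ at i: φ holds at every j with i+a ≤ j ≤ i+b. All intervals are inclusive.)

¬ok must hold from j=10 onward; find where it first fails.
  j=10: holds
  j=11: holds
  j=12: holds
  j=13: holds
Holds through j=13; largest k = 3.

3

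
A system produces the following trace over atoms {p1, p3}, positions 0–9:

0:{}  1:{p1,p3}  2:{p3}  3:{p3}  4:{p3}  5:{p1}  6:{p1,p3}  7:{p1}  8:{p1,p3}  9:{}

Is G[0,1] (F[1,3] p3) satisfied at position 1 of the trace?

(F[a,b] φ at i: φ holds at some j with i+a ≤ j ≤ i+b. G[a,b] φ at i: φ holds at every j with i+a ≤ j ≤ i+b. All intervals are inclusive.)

Check F[1,3] p3 at every j in [1,2]:
  j=1: holds (witness at 2)
  j=2: holds (witness at 3)
All positions satisfy it → formula holds.

True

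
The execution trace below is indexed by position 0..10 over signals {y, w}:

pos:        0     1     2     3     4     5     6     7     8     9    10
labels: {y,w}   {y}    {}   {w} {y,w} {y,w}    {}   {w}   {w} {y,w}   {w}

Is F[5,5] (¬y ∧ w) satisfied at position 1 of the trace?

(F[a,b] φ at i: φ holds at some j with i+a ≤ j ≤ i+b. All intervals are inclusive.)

Check (¬y ∧ w) at each j in [6,6]:
  j=6: false
No position in the window satisfies it → formula fails.

No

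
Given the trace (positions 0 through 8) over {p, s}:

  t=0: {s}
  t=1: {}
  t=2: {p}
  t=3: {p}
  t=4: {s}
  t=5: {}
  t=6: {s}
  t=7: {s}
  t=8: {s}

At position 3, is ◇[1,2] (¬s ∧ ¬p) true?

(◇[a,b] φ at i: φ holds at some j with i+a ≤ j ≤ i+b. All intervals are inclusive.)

Check (¬s ∧ ¬p) at each j in [4,5]:
  j=4: false
  j=5: true
Found at j=5 → formula holds.

Yes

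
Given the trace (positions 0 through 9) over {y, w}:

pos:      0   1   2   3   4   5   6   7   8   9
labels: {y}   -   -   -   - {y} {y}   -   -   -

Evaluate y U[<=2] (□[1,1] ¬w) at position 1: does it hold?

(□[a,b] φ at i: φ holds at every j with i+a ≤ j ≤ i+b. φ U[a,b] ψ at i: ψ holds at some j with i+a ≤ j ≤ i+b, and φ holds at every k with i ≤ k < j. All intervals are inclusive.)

Need some j in [1,3] with □[1,1] ¬w, and y at every k in [1,j-1].
  j=1: □[1,1] ¬w holds; no prefix to check → satisfied.

True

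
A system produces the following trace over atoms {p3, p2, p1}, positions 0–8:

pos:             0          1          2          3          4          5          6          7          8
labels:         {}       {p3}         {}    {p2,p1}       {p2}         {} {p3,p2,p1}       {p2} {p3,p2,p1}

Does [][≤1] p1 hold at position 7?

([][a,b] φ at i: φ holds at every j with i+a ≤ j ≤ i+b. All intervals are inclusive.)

False

Check p1 at every j in [7,8]:
  j=7: false
  j=8: true
Fails at j=7 → formula fails.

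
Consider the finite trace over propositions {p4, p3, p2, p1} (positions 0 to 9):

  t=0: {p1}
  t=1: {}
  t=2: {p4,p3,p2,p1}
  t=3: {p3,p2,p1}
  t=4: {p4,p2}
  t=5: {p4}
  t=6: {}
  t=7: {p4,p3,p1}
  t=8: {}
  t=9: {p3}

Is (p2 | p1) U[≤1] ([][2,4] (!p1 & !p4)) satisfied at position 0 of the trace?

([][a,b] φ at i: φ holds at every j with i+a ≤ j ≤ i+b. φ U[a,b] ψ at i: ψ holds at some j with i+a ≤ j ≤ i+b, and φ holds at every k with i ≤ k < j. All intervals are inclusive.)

No

Need some j in [0,1] with [][2,4] (!p1 & !p4), and (p2 | p1) at every k in [0,j-1].
  j=0: [][2,4] (!p1 & !p4) — fails at 2.
  j=1: [][2,4] (!p1 & !p4) — fails at 3.
No j in the window works → until fails.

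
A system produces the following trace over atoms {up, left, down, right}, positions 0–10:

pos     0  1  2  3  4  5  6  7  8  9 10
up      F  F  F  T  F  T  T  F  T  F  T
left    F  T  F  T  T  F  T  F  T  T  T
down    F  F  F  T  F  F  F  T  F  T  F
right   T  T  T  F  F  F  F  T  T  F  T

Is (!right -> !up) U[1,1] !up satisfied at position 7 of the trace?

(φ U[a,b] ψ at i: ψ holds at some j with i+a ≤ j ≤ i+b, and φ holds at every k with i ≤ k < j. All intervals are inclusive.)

Need some j in [8,8] with !up, and (!right -> !up) at every k in [7,j-1].
  j=8: !up false.
No j in the window works → until fails.

No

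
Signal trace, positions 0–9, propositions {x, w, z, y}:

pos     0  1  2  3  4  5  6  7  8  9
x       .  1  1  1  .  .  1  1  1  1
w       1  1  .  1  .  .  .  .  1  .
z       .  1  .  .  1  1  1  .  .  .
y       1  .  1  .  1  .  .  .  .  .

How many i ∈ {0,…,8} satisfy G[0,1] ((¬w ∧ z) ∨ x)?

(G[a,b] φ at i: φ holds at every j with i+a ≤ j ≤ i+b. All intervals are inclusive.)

Evaluate at each i in [0,8]:
  i=0: ✗ (fails at j=0)
  i=1: ✓ (all of [1,2])
  i=2: ✓ (all of [2,3])
  i=3: ✓ (all of [3,4])
  i=4: ✓ (all of [4,5])
  i=5: ✓ (all of [5,6])
  i=6: ✓ (all of [6,7])
  i=7: ✓ (all of [7,8])
  i=8: ✓ (all of [8,9])
Positions where it holds: {1, 2, 3, 4, 5, 6, 7, 8} → 8.

8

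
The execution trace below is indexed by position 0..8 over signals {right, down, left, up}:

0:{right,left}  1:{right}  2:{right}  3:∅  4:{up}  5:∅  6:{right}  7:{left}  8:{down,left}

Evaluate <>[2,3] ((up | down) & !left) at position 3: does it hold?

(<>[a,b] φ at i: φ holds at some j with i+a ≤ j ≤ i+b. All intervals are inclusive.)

False

Check ((up | down) & !left) at each j in [5,6]:
  j=5: false
  j=6: false
No position in the window satisfies it → formula fails.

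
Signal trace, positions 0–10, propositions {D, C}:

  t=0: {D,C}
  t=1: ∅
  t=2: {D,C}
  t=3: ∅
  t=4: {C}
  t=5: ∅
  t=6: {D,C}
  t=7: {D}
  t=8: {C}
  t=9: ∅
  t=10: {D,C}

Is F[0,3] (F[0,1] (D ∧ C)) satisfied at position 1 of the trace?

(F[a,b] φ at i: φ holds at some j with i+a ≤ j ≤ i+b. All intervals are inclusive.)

Check F[0,1] (D ∧ C) at each j in [1,4]:
  j=1: holds (witness at 2)
  j=2: holds (witness at 2)
  j=3: fails (none in [3,4])
  j=4: fails (none in [4,5])
Found at j=1 → formula holds.

True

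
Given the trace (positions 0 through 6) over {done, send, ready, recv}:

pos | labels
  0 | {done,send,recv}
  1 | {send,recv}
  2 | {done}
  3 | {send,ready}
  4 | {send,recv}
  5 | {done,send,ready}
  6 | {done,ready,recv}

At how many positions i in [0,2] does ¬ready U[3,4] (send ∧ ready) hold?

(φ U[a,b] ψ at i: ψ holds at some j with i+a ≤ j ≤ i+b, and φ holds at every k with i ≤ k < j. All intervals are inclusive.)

1

Evaluate at each i in [0,2]:
  i=0: ✓ (rhs at j=3; lhs holds on [0,2])
  i=1: ✗ (lhs fails at k=3 before rhs at j=5)
  i=2: ✗ (lhs fails at k=3 before rhs at j=5)
Positions where it holds: {0} → 1.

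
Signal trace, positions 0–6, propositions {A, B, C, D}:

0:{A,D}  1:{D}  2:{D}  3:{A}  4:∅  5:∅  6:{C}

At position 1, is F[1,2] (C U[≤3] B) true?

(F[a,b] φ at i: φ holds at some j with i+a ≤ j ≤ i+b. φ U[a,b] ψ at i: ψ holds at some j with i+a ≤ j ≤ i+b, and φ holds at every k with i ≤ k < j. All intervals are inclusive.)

Check (C U[≤3] B) at each j in [2,3]:
  j=2: fails
  j=3: fails
No position in the window satisfies it → formula fails.

False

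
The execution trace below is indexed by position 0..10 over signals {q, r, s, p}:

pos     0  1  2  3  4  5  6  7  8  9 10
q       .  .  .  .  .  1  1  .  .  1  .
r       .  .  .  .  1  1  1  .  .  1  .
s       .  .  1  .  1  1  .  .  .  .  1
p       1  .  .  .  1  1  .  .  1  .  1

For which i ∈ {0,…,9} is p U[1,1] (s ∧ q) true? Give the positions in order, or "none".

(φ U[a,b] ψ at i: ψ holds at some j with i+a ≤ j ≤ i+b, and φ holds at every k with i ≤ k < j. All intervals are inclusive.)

Evaluate at each i in [0,9]:
  i=0: ✗ (no rhs in [1,1])
  i=1: ✗ (no rhs in [2,2])
  i=2: ✗ (no rhs in [3,3])
  i=3: ✗ (no rhs in [4,4])
  i=4: ✓ (rhs at j=5; lhs holds on [4,4])
  i=5: ✗ (no rhs in [6,6])
  i=6: ✗ (no rhs in [7,7])
  i=7: ✗ (no rhs in [8,8])
  i=8: ✗ (no rhs in [9,9])
  i=9: ✗ (no rhs in [10,10])

4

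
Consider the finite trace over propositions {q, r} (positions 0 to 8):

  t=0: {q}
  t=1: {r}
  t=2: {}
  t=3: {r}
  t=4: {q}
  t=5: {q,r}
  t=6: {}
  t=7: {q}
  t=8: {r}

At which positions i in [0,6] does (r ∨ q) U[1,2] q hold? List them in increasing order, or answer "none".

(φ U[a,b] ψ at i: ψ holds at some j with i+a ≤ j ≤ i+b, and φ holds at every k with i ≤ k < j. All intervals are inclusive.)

3, 4

Evaluate at each i in [0,6]:
  i=0: ✗ (no rhs in [1,2])
  i=1: ✗ (no rhs in [2,3])
  i=2: ✗ (lhs fails at k=2 before rhs at j=4)
  i=3: ✓ (rhs at j=4; lhs holds on [3,3])
  i=4: ✓ (rhs at j=5; lhs holds on [4,4])
  i=5: ✗ (lhs fails at k=6 before rhs at j=7)
  i=6: ✗ (lhs fails at k=6 before rhs at j=7)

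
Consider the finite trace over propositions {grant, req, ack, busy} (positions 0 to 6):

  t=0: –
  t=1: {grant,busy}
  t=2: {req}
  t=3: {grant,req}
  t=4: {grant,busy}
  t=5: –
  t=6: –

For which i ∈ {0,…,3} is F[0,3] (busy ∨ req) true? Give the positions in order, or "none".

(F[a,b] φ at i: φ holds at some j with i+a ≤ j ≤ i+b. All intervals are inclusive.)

0, 1, 2, 3

Evaluate at each i in [0,3]:
  i=0: ✓ (witness j=1)
  i=1: ✓ (witness j=1)
  i=2: ✓ (witness j=2)
  i=3: ✓ (witness j=3)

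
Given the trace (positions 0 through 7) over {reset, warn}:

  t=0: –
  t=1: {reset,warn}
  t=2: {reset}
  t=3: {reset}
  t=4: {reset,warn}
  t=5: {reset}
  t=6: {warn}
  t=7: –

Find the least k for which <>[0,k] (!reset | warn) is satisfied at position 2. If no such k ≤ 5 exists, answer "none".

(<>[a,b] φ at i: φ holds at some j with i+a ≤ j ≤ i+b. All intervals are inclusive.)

Scan j = 2,3,… for (!reset | warn):
  j=2: fails
  j=3: fails
  j=4: holds
First hit at j=4, so smallest k = 4-2 = 2.

2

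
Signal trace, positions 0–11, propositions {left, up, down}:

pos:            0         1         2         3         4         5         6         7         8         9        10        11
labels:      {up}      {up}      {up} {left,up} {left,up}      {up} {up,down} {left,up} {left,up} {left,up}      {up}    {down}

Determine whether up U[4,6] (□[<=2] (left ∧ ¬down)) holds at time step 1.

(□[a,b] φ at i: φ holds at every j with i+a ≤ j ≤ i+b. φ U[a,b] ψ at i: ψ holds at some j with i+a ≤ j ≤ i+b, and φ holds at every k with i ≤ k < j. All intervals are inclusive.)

Yes

Need some j in [5,7] with □[<=2] (left ∧ ¬down), and up at every k in [1,j-1].
  j=5: □[<=2] (left ∧ ¬down) — fails at 5.
  j=6: □[<=2] (left ∧ ¬down) — fails at 6.
  j=7: □[<=2] (left ∧ ¬down) holds; up holds at every k in [1,6] → satisfied.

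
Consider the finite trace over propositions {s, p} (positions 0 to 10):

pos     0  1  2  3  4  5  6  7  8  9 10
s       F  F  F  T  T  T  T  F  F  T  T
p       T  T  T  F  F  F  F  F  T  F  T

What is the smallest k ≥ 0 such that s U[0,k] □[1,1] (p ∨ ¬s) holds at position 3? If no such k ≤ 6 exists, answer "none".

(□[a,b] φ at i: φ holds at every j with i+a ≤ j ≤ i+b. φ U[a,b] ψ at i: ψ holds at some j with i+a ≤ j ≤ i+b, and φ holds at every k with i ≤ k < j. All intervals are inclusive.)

3

Need earliest j ≥ 3 with □[1,1] (p ∨ ¬s), and s at every k in [3,j-1].
  j=3: rhs fails.
  j=4: rhs fails.
  j=5: rhs fails.
  j=6: rhs holds; lhs holds on [3,5]. k = 3.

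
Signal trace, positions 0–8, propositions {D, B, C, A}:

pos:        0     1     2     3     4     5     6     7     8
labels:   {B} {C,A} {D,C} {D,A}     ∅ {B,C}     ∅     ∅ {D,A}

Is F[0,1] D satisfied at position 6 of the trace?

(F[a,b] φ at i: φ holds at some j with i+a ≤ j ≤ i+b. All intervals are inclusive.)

False

Check D at each j in [6,7]:
  j=6: false
  j=7: false
No position in the window satisfies it → formula fails.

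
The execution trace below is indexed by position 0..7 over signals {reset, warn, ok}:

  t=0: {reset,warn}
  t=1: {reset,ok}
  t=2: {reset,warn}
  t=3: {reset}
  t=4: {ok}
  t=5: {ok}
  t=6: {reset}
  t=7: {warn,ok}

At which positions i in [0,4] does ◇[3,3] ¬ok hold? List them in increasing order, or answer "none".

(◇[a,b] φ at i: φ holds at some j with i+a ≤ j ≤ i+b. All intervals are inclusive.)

Evaluate at each i in [0,4]:
  i=0: ✓ (witness j=3)
  i=1: ✗ (none in [4,4])
  i=2: ✗ (none in [5,5])
  i=3: ✓ (witness j=6)
  i=4: ✗ (none in [7,7])

0, 3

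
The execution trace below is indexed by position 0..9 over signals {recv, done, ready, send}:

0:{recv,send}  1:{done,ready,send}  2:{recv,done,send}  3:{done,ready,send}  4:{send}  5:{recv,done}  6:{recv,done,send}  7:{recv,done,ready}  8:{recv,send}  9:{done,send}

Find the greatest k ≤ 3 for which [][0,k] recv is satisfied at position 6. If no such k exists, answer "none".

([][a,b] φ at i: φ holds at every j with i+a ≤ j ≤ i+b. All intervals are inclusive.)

2

recv must hold from j=6 onward; find where it first fails.
  j=6: holds
  j=7: holds
  j=8: holds
  j=9: fails
Holds on [6,8], so largest k = 2.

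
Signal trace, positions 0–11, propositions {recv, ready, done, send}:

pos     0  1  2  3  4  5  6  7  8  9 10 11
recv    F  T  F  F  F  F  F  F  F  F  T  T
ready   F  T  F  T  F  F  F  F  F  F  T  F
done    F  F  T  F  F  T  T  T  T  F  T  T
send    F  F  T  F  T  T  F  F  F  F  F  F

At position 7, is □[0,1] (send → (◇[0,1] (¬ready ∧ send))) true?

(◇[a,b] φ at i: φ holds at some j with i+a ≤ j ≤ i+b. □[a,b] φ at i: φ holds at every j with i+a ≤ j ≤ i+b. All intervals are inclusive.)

Holds

Check (send → (◇[0,1] (¬ready ∧ send))) at every j in [7,8]:
  j=7: antecedent false → ✓
  j=8: antecedent false → ✓
All positions satisfy it → formula holds.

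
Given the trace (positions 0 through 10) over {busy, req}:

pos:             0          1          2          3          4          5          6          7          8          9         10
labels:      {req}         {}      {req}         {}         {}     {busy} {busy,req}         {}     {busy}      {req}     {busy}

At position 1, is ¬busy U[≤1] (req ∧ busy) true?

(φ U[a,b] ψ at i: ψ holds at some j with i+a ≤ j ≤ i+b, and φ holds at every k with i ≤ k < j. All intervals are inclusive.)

False

Need some j in [1,2] with (req ∧ busy), and ¬busy at every k in [1,j-1].
  j=1: (req ∧ busy) false.
  j=2: (req ∧ busy) false.
No j in the window works → until fails.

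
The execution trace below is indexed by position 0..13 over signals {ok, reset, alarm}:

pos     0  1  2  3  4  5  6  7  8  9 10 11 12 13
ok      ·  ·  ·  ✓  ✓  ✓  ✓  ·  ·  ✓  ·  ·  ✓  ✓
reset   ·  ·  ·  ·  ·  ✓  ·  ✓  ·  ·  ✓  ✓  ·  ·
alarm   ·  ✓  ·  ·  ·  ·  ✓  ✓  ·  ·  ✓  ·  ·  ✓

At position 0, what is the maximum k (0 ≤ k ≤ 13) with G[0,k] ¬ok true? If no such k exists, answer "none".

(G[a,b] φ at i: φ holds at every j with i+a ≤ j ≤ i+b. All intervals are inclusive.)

2

¬ok must hold from j=0 onward; find where it first fails.
  j=0: holds
  j=1: holds
  j=2: holds
  j=3: fails
Holds on [0,2], so largest k = 2.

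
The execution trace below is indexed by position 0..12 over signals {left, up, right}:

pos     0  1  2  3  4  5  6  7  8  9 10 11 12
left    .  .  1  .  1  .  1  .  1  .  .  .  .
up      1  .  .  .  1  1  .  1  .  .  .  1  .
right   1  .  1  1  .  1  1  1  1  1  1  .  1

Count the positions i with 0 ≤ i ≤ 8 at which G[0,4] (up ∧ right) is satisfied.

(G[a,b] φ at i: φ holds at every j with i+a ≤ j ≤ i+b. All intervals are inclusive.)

Evaluate at each i in [0,8]:
  i=0: ✗ (fails at j=1)
  i=1: ✗ (fails at j=1)
  i=2: ✗ (fails at j=2)
  i=3: ✗ (fails at j=3)
  i=4: ✗ (fails at j=4)
  i=5: ✗ (fails at j=6)
  i=6: ✗ (fails at j=6)
  i=7: ✗ (fails at j=8)
  i=8: ✗ (fails at j=8)
Positions where it holds: {} → 0.

0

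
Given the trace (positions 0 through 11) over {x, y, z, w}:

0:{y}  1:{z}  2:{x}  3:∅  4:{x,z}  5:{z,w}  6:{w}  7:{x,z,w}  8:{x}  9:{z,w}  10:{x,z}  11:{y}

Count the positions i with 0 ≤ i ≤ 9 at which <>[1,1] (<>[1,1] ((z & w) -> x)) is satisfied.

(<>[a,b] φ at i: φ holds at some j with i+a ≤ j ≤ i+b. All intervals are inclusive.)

8

Evaluate at each i in [0,9]:
  i=0: ✓ (witness j=1)
  i=1: ✓ (witness j=2)
  i=2: ✓ (witness j=3)
  i=3: ✗ (none in [4,4])
  i=4: ✓ (witness j=5)
  i=5: ✓ (witness j=6)
  i=6: ✓ (witness j=7)
  i=7: ✗ (none in [8,8])
  i=8: ✓ (witness j=9)
  i=9: ✓ (witness j=10)
Positions where it holds: {0, 1, 2, 4, 5, 6, 8, 9} → 8.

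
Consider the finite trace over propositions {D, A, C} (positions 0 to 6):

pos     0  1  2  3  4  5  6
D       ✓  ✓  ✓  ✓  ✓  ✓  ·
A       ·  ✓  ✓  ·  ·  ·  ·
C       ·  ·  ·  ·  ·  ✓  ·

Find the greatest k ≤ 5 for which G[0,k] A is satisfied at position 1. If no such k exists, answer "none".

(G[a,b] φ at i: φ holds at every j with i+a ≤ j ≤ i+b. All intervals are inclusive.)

1

A must hold from j=1 onward; find where it first fails.
  j=1: holds
  j=2: holds
  j=3: fails
Holds on [1,2], so largest k = 1.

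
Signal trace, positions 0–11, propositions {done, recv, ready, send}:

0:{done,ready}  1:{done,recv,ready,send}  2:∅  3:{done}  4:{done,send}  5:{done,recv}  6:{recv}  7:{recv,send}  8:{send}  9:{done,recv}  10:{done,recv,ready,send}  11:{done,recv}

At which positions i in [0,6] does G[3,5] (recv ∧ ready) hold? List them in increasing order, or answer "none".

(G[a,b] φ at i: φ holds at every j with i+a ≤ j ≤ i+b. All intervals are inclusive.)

Evaluate at each i in [0,6]:
  i=0: ✗ (fails at j=3)
  i=1: ✗ (fails at j=4)
  i=2: ✗ (fails at j=5)
  i=3: ✗ (fails at j=6)
  i=4: ✗ (fails at j=7)
  i=5: ✗ (fails at j=8)
  i=6: ✗ (fails at j=9)

none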